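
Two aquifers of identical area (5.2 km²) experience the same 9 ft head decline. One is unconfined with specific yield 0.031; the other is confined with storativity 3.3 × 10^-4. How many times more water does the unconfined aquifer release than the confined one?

ΔV_u / ΔV_c ≈ 93.9

A = 5.2 km² = 5.2 × 10^6 m²
Δh = 9 ft = 2.743 m
Unconfined: ΔV_u = Sy × A × Δh = 0.031 × 5.2 × 10^6 × 2.743 = 4.422 × 10^5 m³
Confined: ΔV_c = S × A × Δh = 3.3 × 10^-4 × 5.2 × 10^6 × 2.743 = 4707 m³
Ratio = ΔV_u / ΔV_c = Sy / S = 0.031 / 3.3 × 10^-4 = 93.94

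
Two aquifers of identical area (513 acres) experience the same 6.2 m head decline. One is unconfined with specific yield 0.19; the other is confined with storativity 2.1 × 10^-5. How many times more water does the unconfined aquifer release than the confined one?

A = 513 acres = 2.076 × 10^6 m²
Unconfined: ΔV_u = Sy × A × Δh = 0.19 × 2.076 × 10^6 × 6.2 = 2.446 × 10^6 m³
Confined: ΔV_c = S × A × Δh = 2.1 × 10^-5 × 2.076 × 10^6 × 6.2 = 270.3 m³
Ratio = ΔV_u / ΔV_c = Sy / S = 0.19 / 2.1 × 10^-5 = 9048

ΔV_u / ΔV_c ≈ 9050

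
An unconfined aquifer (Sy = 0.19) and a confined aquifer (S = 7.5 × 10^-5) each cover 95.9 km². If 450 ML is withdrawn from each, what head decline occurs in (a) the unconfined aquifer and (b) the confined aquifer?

Δh_u ≈ 0.0247 m; Δh_c ≈ 62.6 m

A = 95.9 km² = 9.59 × 10^7 m²
ΔV = 450 ML = 4.5 × 10^5 m³
Unconfined: Δh_u = ΔV/(Sy·A) = 4.5 × 10^5/(0.19 × 9.59 × 10^7) = 0.0247 m
Confined: Δh_c = ΔV/(S·A) = 4.5 × 10^5/(7.5 × 10^-5 × 9.59 × 10^7) = 62.57 m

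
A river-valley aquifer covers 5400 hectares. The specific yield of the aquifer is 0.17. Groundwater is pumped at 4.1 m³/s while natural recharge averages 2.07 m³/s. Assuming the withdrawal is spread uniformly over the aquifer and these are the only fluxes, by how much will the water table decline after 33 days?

Δh ≈ 0.63 m

A = 5400 hectares = 5.4 × 10^7 m²
Net abstraction = 4.1 − 2.07 = 2.03 m³/s
Q_net = 2.03 m³/s = 1.754 × 10^5 m³/d
ΔV = Q × t = 1.754 × 10^5 m³/d × 33 d = 5.788 × 10^6 m³
Δh = ΔV / (Sy × A) = 5.788 × 10^6 / (0.17 × 5.4 × 10^7) = 0.6305 m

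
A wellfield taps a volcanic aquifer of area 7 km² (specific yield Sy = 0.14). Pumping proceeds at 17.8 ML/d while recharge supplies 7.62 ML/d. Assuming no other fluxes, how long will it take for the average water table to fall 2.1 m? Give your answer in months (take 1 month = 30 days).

t ≈ 6.74 months

A = 7 km² = 7 × 10^6 m²
ΔV = Sy × A × Δh = 0.14 × 7 × 10^6 × 2.1 = 2.058 × 10^6 m³
Net withdrawal = 17.8 − 7.62 = 10.18 ML/d = 10180 m³/d
t = ΔV / Q = 2.058 × 10^6 m³ / 10180 m³/d = 202.2 d
t = 202.2 d ≈ 6.739 months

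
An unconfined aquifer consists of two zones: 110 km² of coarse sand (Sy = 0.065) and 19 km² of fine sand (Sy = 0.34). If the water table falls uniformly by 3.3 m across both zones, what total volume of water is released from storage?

ΔV ≈ 4.49 × 10^7 m³

A₁ = 110 km² = 1.1 × 10^8 m²; A₂ = 19 km² = 1.9 × 10^7 m²
ΔV₁ = 0.065 × 1.1 × 10^8 × 3.3 = 2.36 × 10^7 m³
ΔV₂ = 0.34 × 1.9 × 10^7 × 3.3 = 2.132 × 10^7 m³
ΔV = ΔV₁ + ΔV₂ = 4.491 × 10^7 m³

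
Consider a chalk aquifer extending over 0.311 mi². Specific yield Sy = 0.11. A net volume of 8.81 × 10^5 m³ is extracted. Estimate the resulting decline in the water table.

Δh ≈ 9.94 m

A = 0.311 mi² = 8.055 × 10^5 m²
Δh = ΔV / (Sy × A) = 8.81 × 10^5 m³ / (0.11 × 8.055 × 10^5 m²) = 9.943 m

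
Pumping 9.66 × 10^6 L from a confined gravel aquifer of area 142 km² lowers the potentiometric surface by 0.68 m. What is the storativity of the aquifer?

S ≈ 1 × 10^-4

A = 142 km² = 1.42 × 10^8 m²
ΔV = 9.66 × 10^6 L = 9660 m³
S = ΔV / (A × Δh) = 9660 m³ / (1.42 × 10^8 m² × 0.68 m) = 1 × 10^-4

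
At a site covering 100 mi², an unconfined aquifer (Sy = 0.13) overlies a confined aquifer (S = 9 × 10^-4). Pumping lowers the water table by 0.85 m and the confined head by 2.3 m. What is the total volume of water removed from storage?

A = 100 mi² = 2.59 × 10^8 m²
Unconfined: ΔV_u = Sy × A × Δh_u = 0.13 × 2.59 × 10^8 × 0.85 = 2.862 × 10^7 m³
Confined: ΔV_c = S × A × Δh_c = 9 × 10^-4 × 2.59 × 10^8 × 2.3 = 5.361 × 10^5 m³
Total ΔV = 2.862 × 10^7 + 5.361 × 10^5 = 2.916 × 10^7 m³

ΔV ≈ 2.92 × 10^7 m³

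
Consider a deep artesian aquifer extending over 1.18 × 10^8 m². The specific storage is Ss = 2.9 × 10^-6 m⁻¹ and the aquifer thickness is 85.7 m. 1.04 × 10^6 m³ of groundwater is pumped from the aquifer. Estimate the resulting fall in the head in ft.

S = Ss × b = 2.9 × 10^-6 m⁻¹ × 85.7 m = 2.485 × 10^-4
Δh = ΔV / (S × A) = 1.04 × 10^6 m³ / (2.485 × 10^-4 × 1.18 × 10^8 m²) = 35.46 m
Δh = 35.46 m = 116.3 ft

Δh ≈ 116 ft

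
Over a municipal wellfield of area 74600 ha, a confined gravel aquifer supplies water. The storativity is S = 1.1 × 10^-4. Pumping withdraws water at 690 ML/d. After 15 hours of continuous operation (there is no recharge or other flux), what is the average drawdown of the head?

A = 74600 ha = 7.46 × 10^8 m²
Q = 690 ML/d = 6.9 × 10^5 m³/d
t = 15 hours = 0.625 d
ΔV = Q × t = 6.9 × 10^5 m³/d × 0.625 d = 4.312 × 10^5 m³
Δh = ΔV / (S × A) = 4.312 × 10^5 / (1.1 × 10^-4 × 7.46 × 10^8) = 5.255 m

Δh ≈ 5.26 m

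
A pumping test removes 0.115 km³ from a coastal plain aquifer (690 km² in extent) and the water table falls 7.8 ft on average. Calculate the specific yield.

Sy ≈ 0.07

A = 690 km² = 6.9 × 10^8 m²
Δh = 7.8 ft = 2.377 m
ΔV = 0.115 km³ = 1.15 × 10^8 m³
Sy = ΔV / (A × Δh) = 1.15 × 10^8 m³ / (6.9 × 10^8 m² × 2.377 m) = 0.0701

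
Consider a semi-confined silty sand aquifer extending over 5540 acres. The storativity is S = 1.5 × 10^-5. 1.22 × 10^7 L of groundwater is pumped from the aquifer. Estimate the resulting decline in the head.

Δh ≈ 36.3 m

A = 5540 acres = 2.242 × 10^7 m²
ΔV = 1.22 × 10^7 L = 12200 m³
Δh = ΔV / (S × A) = 12200 m³ / (1.5 × 10^-5 × 2.242 × 10^7 m²) = 36.28 m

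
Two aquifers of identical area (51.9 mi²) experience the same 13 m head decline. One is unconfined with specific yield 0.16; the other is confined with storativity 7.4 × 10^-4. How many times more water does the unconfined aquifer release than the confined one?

ΔV_u / ΔV_c ≈ 216

A = 51.9 mi² = 1.344 × 10^8 m²
Unconfined: ΔV_u = Sy × A × Δh = 0.16 × 1.344 × 10^8 × 13 = 2.796 × 10^8 m³
Confined: ΔV_c = S × A × Δh = 7.4 × 10^-4 × 1.344 × 10^8 × 13 = 1.293 × 10^6 m³
Ratio = ΔV_u / ΔV_c = Sy / S = 0.16 / 7.4 × 10^-4 = 216.2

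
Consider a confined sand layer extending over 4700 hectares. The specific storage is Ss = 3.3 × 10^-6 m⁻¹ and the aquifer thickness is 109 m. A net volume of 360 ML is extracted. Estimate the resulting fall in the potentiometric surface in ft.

Δh ≈ 69.9 ft

S = Ss × b = 3.3 × 10^-6 m⁻¹ × 109 m = 3.597 × 10^-4
A = 4700 hectares = 4.7 × 10^7 m²
ΔV = 360 ML = 3.6 × 10^5 m³
Δh = ΔV / (S × A) = 3.6 × 10^5 m³ / (3.597 × 10^-4 × 4.7 × 10^7 m²) = 21.29 m
Δh = 21.29 m = 69.86 ft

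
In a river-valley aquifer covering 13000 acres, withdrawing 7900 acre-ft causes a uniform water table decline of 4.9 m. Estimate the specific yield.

A = 13000 acres = 5.261 × 10^7 m²
ΔV = 7900 acre-ft = 9.745 × 10^6 m³
Sy = ΔV / (A × Δh) = 9.745 × 10^6 m³ / (5.261 × 10^7 m² × 4.9 m) = 0.0378

Sy ≈ 0.038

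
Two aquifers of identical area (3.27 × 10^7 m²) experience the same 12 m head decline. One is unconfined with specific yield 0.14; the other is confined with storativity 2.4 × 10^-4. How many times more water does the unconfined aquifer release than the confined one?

ΔV_u / ΔV_c ≈ 583

Unconfined: ΔV_u = Sy × A × Δh = 0.14 × 3.27 × 10^7 × 12 = 5.494 × 10^7 m³
Confined: ΔV_c = S × A × Δh = 2.4 × 10^-4 × 3.27 × 10^7 × 12 = 94180 m³
Ratio = ΔV_u / ΔV_c = Sy / S = 0.14 / 2.4 × 10^-4 = 583.3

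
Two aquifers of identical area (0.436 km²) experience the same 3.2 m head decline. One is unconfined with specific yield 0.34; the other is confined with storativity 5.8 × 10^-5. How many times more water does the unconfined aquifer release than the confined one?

A = 0.436 km² = 4.36 × 10^5 m²
Unconfined: ΔV_u = Sy × A × Δh = 0.34 × 4.36 × 10^5 × 3.2 = 4.744 × 10^5 m³
Confined: ΔV_c = S × A × Δh = 5.8 × 10^-5 × 4.36 × 10^5 × 3.2 = 80.92 m³
Ratio = ΔV_u / ΔV_c = Sy / S = 0.34 / 5.8 × 10^-5 = 5862

ΔV_u / ΔV_c ≈ 5860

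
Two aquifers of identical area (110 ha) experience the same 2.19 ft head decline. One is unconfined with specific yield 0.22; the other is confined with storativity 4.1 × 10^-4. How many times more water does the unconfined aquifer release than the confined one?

ΔV_u / ΔV_c ≈ 537

A = 110 ha = 1.1 × 10^6 m²
Δh = 2.19 ft = 0.6675 m
Unconfined: ΔV_u = Sy × A × Δh = 0.22 × 1.1 × 10^6 × 0.6675 = 1.615 × 10^5 m³
Confined: ΔV_c = S × A × Δh = 4.1 × 10^-4 × 1.1 × 10^6 × 0.6675 = 301 m³
Ratio = ΔV_u / ΔV_c = Sy / S = 0.22 / 4.1 × 10^-4 = 536.6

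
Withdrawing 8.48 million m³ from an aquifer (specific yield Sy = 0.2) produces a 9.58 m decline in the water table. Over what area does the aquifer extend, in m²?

A ≈ 4.43 × 10^6 m²

ΔV = 8.48 million m³ = 8.48 × 10^6 m³
A = ΔV / (Sy × Δh) = 8.48 × 10^6 / (0.2 × 9.58) = 4.426 × 10^6 m²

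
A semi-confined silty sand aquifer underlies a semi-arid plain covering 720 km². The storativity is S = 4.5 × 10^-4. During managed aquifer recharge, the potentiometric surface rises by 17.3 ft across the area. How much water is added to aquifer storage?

ΔV ≈ 1.71 × 10^6 m³

A = 720 km² = 7.2 × 10^8 m²
Δh = 17.3 ft = 5.273 m
ΔV = S × A × Δh = 4.5 × 10^-4 × 7.2 × 10^8 m² × 5.273 m = 1.708 × 10^6 m³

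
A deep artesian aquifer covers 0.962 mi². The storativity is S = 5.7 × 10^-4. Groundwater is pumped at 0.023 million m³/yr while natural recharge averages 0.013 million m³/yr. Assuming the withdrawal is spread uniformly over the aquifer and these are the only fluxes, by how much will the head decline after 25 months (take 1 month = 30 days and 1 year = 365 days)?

Δh ≈ 14.5 m

A = 0.962 mi² = 2.492 × 10^6 m²
Net abstraction = 0.023 − 0.013 = 0.01 million m³/yr
Q_net = 0.01 million m³/yr = 27.4 m³/d
t = 25 months = 750 d
ΔV = Q × t = 27.4 m³/d × 750 d = 20550 m³
Δh = ΔV / (S × A) = 20550 / (5.7 × 10^-4 × 2.492 × 10^6) = 14.47 m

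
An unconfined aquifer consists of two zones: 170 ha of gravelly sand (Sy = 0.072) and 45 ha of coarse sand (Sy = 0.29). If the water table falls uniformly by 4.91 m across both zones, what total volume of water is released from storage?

ΔV ≈ 1.24 × 10^6 m³

A₁ = 170 ha = 1.7 × 10^6 m²; A₂ = 45 ha = 4.5 × 10^5 m²
ΔV₁ = 0.072 × 1.7 × 10^6 × 4.91 = 6.01 × 10^5 m³
ΔV₂ = 0.29 × 4.5 × 10^5 × 4.91 = 6.408 × 10^5 m³
ΔV = ΔV₁ + ΔV₂ = 1.242 × 10^6 m³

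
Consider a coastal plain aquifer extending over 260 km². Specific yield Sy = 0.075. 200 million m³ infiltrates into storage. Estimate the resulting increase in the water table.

Δh ≈ 10.3 m

A = 260 km² = 2.6 × 10^8 m²
ΔV = 200 million m³ = 2 × 10^8 m³
Δh = ΔV / (Sy × A) = 2 × 10^8 m³ / (0.075 × 2.6 × 10^8 m²) = 10.26 m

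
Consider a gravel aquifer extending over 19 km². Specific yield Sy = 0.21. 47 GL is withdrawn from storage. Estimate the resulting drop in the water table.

A = 19 km² = 1.9 × 10^7 m²
ΔV = 47 GL = 4.7 × 10^7 m³
Δh = ΔV / (Sy × A) = 4.7 × 10^7 m³ / (0.21 × 1.9 × 10^7 m²) = 11.78 m

Δh ≈ 11.8 m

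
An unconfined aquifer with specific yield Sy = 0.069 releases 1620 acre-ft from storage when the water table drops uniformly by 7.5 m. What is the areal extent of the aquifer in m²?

A ≈ 3.86 × 10^6 m²

ΔV = 1620 acre-ft = 1.998 × 10^6 m³
A = ΔV / (Sy × Δh) = 1.998 × 10^6 / (0.069 × 7.5) = 3.861 × 10^6 m²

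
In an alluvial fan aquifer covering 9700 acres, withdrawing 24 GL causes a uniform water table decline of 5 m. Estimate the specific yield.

Sy ≈ 0.12

A = 9700 acres = 3.925 × 10^7 m²
ΔV = 24 GL = 2.4 × 10^7 m³
Sy = ΔV / (A × Δh) = 2.4 × 10^7 m³ / (3.925 × 10^7 m² × 5 m) = 0.1223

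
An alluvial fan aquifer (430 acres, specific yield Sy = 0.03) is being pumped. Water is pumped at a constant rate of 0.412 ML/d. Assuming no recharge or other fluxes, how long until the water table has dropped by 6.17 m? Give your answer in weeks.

A = 430 acres = 1.74 × 10^6 m²
ΔV = Sy × A × Δh = 0.03 × 1.74 × 10^6 × 6.17 = 3.221 × 10^5 m³
Q = 0.412 ML/d = 412 m³/d
t = ΔV / Q = 3.221 × 10^5 m³ / 412 m³/d = 781.8 d
t = 781.8 d ≈ 111.7 weeks

t ≈ 112 weeks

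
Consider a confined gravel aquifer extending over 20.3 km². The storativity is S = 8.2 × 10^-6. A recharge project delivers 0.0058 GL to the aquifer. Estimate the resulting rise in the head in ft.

Δh ≈ 114 ft

A = 20.3 km² = 2.03 × 10^7 m²
ΔV = 0.0058 GL = 5800 m³
Δh = ΔV / (S × A) = 5800 m³ / (8.2 × 10^-6 × 2.03 × 10^7 m²) = 34.84 m
Δh = 34.84 m = 114.3 ft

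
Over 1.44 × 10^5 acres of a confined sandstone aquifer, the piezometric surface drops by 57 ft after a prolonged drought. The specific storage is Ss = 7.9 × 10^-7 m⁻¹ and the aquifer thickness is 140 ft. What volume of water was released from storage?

ΔV ≈ 3.41 × 10^5 m³

b = 140 ft = 42.67 m
S = Ss × b = 7.9 × 10^-7 m⁻¹ × 42.67 m = 3.371 × 10^-5
A = 1.44 × 10^5 acres = 5.827 × 10^8 m²
Δh = 57 ft = 17.37 m
ΔV = S × A × Δh = 3.371 × 10^-5 × 5.827 × 10^8 m² × 17.37 m = 3.413 × 10^5 m³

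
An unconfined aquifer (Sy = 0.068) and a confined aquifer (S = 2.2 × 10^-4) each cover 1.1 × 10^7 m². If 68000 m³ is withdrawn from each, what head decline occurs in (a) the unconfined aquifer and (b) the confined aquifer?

Unconfined: Δh_u = ΔV/(Sy·A) = 68000/(0.068 × 1.1 × 10^7) = 0.09091 m
Confined: Δh_c = ΔV/(S·A) = 68000/(2.2 × 10^-4 × 1.1 × 10^7) = 28.1 m

Δh_u ≈ 0.0909 m; Δh_c ≈ 28.1 m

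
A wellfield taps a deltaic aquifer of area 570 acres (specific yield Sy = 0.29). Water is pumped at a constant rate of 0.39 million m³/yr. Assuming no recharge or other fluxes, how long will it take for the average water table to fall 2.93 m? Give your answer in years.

t ≈ 5.03 years

A = 570 acres = 2.307 × 10^6 m²
ΔV = Sy × A × Δh = 0.29 × 2.307 × 10^6 × 2.93 = 1.96 × 10^6 m³
Q = 0.39 million m³/yr = 1068 m³/d
t = ΔV / Q = 1.96 × 10^6 m³ / 1068 m³/d = 1834 d
t = 1834 d ≈ 5.026 years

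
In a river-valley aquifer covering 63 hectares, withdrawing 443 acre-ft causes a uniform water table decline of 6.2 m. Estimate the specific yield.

A = 63 hectares = 6.3 × 10^5 m²
ΔV = 443 acre-ft = 5.464 × 10^5 m³
Sy = ΔV / (A × Δh) = 5.464 × 10^5 m³ / (6.3 × 10^5 m² × 6.2 m) = 0.1399

Sy ≈ 0.14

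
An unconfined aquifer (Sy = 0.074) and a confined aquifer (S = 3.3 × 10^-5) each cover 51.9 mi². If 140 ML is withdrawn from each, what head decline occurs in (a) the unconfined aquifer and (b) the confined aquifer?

A = 51.9 mi² = 1.344 × 10^8 m²
ΔV = 140 ML = 1.4 × 10^5 m³
Unconfined: Δh_u = ΔV/(Sy·A) = 1.4 × 10^5/(0.074 × 1.344 × 10^8) = 0.01407 m
Confined: Δh_c = ΔV/(S·A) = 1.4 × 10^5/(3.3 × 10^-5 × 1.344 × 10^8) = 31.56 m

Δh_u ≈ 0.0141 m; Δh_c ≈ 31.6 m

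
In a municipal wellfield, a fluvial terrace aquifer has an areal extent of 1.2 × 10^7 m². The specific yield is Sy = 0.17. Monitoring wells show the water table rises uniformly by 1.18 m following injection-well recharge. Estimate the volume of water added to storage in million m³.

ΔV ≈ 2.41 million m³

ΔV = Sy × A × Δh = 0.17 × 1.2 × 10^7 m² × 1.18 m = 2.407 × 10^6 m³
ΔV = 2.407 × 10^6 m³ = 2.407 million m³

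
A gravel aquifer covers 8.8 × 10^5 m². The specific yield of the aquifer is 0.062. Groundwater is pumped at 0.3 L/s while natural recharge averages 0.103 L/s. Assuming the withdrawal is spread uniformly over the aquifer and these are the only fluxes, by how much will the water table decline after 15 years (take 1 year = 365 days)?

Net abstraction = 0.3 − 0.103 = 0.197 L/s
Q_net = 0.197 L/s = 17.02 m³/d
t = 15 years = 5475 d
ΔV = Q × t = 17.02 m³/d × 5475 d = 93190 m³
Δh = ΔV / (Sy × A) = 93190 / (0.062 × 8.8 × 10^5) = 1.708 m

Δh ≈ 1.71 m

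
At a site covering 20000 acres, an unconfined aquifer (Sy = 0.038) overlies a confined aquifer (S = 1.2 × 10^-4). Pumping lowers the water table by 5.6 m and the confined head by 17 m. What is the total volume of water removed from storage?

ΔV ≈ 1.74 × 10^7 m³

A = 20000 acres = 8.094 × 10^7 m²
Unconfined: ΔV_u = Sy × A × Δh_u = 0.038 × 8.094 × 10^7 × 5.6 = 1.722 × 10^7 m³
Confined: ΔV_c = S × A × Δh_c = 1.2 × 10^-4 × 8.094 × 10^7 × 17 = 1.651 × 10^5 m³
Total ΔV = 1.722 × 10^7 + 1.651 × 10^5 = 1.739 × 10^7 m³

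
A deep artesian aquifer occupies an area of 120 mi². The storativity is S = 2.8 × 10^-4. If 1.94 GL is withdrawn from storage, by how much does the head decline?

Δh ≈ 22.3 m

A = 120 mi² = 3.108 × 10^8 m²
ΔV = 1.94 GL = 1.94 × 10^6 m³
Δh = ΔV / (S × A) = 1.94 × 10^6 m³ / (2.8 × 10^-4 × 3.108 × 10^8 m²) = 22.29 m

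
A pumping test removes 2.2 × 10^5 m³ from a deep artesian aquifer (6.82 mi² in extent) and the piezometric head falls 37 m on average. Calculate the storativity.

A = 6.82 mi² = 1.766 × 10^7 m²
S = ΔV / (A × Δh) = 2.2 × 10^5 m³ / (1.766 × 10^7 m² × 37 m) = 3.366 × 10^-4

S ≈ 3.4 × 10^-4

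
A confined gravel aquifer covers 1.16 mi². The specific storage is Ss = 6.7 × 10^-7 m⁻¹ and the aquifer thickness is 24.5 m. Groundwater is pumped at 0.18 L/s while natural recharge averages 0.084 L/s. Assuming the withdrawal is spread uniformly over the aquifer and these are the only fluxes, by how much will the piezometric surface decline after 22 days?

S = Ss × b = 6.7 × 10^-7 m⁻¹ × 24.5 m = 1.641 × 10^-5
A = 1.16 mi² = 3.004 × 10^6 m²
Net abstraction = 0.18 − 0.084 = 0.096 L/s
Q_net = 0.096 L/s = 8.294 m³/d
ΔV = Q × t = 8.294 m³/d × 22 d = 182.5 m³
Δh = ΔV / (S × A) = 182.5 / (1.641 × 10^-5 × 3.004 × 10^6) = 3.7 m

Δh ≈ 3.7 m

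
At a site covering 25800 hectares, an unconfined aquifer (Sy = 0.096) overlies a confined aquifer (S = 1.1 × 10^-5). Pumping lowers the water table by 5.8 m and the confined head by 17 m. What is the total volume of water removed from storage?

ΔV ≈ 1.44 × 10^8 m³

A = 25800 hectares = 2.58 × 10^8 m²
Unconfined: ΔV_u = Sy × A × Δh_u = 0.096 × 2.58 × 10^8 × 5.8 = 1.437 × 10^8 m³
Confined: ΔV_c = S × A × Δh_c = 1.1 × 10^-5 × 2.58 × 10^8 × 17 = 48250 m³
Total ΔV = 1.437 × 10^8 + 48250 = 1.437 × 10^8 m³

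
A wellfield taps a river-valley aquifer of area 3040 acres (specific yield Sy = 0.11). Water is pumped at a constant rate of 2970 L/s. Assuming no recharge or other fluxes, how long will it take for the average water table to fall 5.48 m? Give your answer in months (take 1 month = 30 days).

t ≈ 0.963 months

A = 3040 acres = 1.23 × 10^7 m²
ΔV = Sy × A × Δh = 0.11 × 1.23 × 10^7 × 5.48 = 7.416 × 10^6 m³
Q = 2970 L/s = 2.566 × 10^5 m³/d
t = ΔV / Q = 7.416 × 10^6 m³ / 2.566 × 10^5 m³/d = 28.9 d
t = 28.9 d ≈ 0.9633 months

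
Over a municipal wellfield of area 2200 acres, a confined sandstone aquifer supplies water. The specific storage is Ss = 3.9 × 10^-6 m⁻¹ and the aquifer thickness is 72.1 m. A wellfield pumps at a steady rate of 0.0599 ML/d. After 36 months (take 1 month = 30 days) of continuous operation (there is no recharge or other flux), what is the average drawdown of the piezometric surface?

Δh ≈ 25.8 m

S = Ss × b = 3.9 × 10^-6 m⁻¹ × 72.1 m = 2.812 × 10^-4
A = 2200 acres = 8.903 × 10^6 m²
Q = 0.0599 ML/d = 59.9 m³/d
t = 36 months = 1080 d
ΔV = Q × t = 59.9 m³/d × 1080 d = 64690 m³
Δh = ΔV / (S × A) = 64690 / (2.812 × 10^-4 × 8.903 × 10^6) = 25.84 m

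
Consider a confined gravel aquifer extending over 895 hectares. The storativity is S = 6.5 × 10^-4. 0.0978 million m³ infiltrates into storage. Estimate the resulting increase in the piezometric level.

A = 895 hectares = 8.95 × 10^6 m²
ΔV = 0.0978 million m³ = 97800 m³
Δh = ΔV / (S × A) = 97800 m³ / (6.5 × 10^-4 × 8.95 × 10^6 m²) = 16.81 m

Δh ≈ 16.8 m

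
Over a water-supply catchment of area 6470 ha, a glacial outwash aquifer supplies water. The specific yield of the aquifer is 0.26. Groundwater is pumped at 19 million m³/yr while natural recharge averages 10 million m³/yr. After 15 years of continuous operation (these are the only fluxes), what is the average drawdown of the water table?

A = 6470 ha = 6.47 × 10^7 m²
Net abstraction = 19 − 10 = 9 million m³/yr
Q_net = 9 million m³/yr = 24660 m³/d
t = 15 years = 5475 d
ΔV = Q × t = 24660 m³/d × 5475 d = 1.35 × 10^8 m³
Δh = ΔV / (Sy × A) = 1.35 × 10^8 / (0.26 × 6.47 × 10^7) = 8.025 m

Δh ≈ 8.03 m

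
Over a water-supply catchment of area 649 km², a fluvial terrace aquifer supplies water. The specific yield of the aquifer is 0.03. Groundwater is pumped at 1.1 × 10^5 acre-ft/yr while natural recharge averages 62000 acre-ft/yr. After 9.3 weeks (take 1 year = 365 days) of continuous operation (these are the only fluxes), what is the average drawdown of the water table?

Δh ≈ 0.542 m

A = 649 km² = 6.49 × 10^8 m²
Net abstraction = 1.1 × 10^5 − 62000 = 48000 acre-ft/yr
Q_net = 48000 acre-ft/yr = 1.622 × 10^5 m³/d
t = 9.3 weeks = 65.1 d
ΔV = Q × t = 1.622 × 10^5 m³/d × 65.1 d = 1.056 × 10^7 m³
Δh = ΔV / (Sy × A) = 1.056 × 10^7 / (0.03 × 6.49 × 10^8) = 0.5424 m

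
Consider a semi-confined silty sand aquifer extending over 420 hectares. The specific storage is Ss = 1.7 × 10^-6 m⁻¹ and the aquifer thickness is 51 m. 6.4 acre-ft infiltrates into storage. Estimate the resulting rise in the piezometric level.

Δh ≈ 21.7 m

S = Ss × b = 1.7 × 10^-6 m⁻¹ × 51 m = 8.67 × 10^-5
A = 420 hectares = 4.2 × 10^6 m²
ΔV = 6.4 acre-ft = 7894 m³
Δh = ΔV / (S × A) = 7894 m³ / (8.67 × 10^-5 × 4.2 × 10^6 m²) = 21.68 m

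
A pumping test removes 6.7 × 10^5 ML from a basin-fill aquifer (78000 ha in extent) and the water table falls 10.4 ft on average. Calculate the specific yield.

Sy ≈ 0.27

A = 78000 ha = 7.8 × 10^8 m²
Δh = 10.4 ft = 3.17 m
ΔV = 6.7 × 10^5 ML = 6.7 × 10^8 m³
Sy = ΔV / (A × Δh) = 6.7 × 10^8 m³ / (7.8 × 10^8 m² × 3.17 m) = 0.271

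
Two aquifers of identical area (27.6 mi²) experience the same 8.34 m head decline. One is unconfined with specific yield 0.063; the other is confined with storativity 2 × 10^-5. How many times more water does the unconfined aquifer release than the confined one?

ΔV_u / ΔV_c ≈ 3150

A = 27.6 mi² = 7.148 × 10^7 m²
Unconfined: ΔV_u = Sy × A × Δh = 0.063 × 7.148 × 10^7 × 8.34 = 3.756 × 10^7 m³
Confined: ΔV_c = S × A × Δh = 2 × 10^-5 × 7.148 × 10^7 × 8.34 = 11920 m³
Ratio = ΔV_u / ΔV_c = Sy / S = 0.063 / 2 × 10^-5 = 3150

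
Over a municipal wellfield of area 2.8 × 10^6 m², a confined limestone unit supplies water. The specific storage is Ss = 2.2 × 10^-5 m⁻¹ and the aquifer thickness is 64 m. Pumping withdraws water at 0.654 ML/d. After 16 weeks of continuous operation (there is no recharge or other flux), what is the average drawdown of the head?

S = Ss × b = 2.2 × 10^-5 m⁻¹ × 64 m = 1.408 × 10^-3
Q = 0.654 ML/d = 654 m³/d
t = 16 weeks = 112 d
ΔV = Q × t = 654 m³/d × 112 d = 73250 m³
Δh = ΔV / (S × A) = 73250 / (0.001408 × 2.8 × 10^6) = 18.58 m

Δh ≈ 18.6 m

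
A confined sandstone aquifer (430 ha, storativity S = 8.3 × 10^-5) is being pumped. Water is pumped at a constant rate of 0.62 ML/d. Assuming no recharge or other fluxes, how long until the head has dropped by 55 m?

A = 430 ha = 4.3 × 10^6 m²
ΔV = S × A × Δh = 8.3 × 10^-5 × 4.3 × 10^6 × 55 = 19630 m³
Q = 0.62 ML/d = 620 m³/d
t = ΔV / Q = 19630 m³ / 620 m³/d = 31.66 d

t ≈ 31.7 days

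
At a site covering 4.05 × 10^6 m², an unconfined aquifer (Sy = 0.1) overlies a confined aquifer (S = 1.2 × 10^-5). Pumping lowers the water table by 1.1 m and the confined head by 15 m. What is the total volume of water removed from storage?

Unconfined: ΔV_u = Sy × A × Δh_u = 0.1 × 4.05 × 10^6 × 1.1 = 4.455 × 10^5 m³
Confined: ΔV_c = S × A × Δh_c = 1.2 × 10^-5 × 4.05 × 10^6 × 15 = 729 m³
Total ΔV = 4.455 × 10^5 + 729 = 4.462 × 10^5 m³

ΔV ≈ 4.46 × 10^5 m³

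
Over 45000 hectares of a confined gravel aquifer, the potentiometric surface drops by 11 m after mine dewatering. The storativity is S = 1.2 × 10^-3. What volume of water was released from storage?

ΔV ≈ 5.94 × 10^6 m³

A = 45000 hectares = 4.5 × 10^8 m²
ΔV = S × A × Δh = 0.0012 × 4.5 × 10^8 m² × 11 m = 5.94 × 10^6 m³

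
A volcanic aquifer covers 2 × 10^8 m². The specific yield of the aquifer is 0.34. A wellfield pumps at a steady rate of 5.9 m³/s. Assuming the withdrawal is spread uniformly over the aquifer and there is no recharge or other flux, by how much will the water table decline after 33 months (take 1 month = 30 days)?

Δh ≈ 7.42 m

Q = 5.9 m³/s = 5.098 × 10^5 m³/d
t = 33 months = 990 d
ΔV = Q × t = 5.098 × 10^5 m³/d × 990 d = 5.047 × 10^8 m³
Δh = ΔV / (Sy × A) = 5.047 × 10^8 / (0.34 × 2 × 10^8) = 7.422 m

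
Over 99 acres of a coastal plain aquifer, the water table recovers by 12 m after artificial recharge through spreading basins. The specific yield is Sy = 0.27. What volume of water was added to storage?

ΔV ≈ 1.3 × 10^6 m³

A = 99 acres = 4.006 × 10^5 m²
ΔV = Sy × A × Δh = 0.27 × 4.006 × 10^5 m² × 12 m = 1.298 × 10^6 m³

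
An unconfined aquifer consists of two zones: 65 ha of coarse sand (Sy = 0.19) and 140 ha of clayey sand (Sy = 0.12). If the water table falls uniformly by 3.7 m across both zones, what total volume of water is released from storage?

ΔV ≈ 1.08 × 10^6 m³

A₁ = 65 ha = 6.5 × 10^5 m²; A₂ = 140 ha = 1.4 × 10^6 m²
ΔV₁ = 0.19 × 6.5 × 10^5 × 3.7 = 4.569 × 10^5 m³
ΔV₂ = 0.12 × 1.4 × 10^6 × 3.7 = 6.216 × 10^5 m³
ΔV = ΔV₁ + ΔV₂ = 1.079 × 10^6 m³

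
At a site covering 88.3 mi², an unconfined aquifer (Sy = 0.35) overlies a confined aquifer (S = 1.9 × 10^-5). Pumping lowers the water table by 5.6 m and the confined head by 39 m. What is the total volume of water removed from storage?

A = 88.3 mi² = 2.287 × 10^8 m²
Unconfined: ΔV_u = Sy × A × Δh_u = 0.35 × 2.287 × 10^8 × 5.6 = 4.482 × 10^8 m³
Confined: ΔV_c = S × A × Δh_c = 1.9 × 10^-5 × 2.287 × 10^8 × 39 = 1.695 × 10^5 m³
Total ΔV = 4.482 × 10^8 + 1.695 × 10^5 = 4.484 × 10^8 m³

ΔV ≈ 4.48 × 10^8 m³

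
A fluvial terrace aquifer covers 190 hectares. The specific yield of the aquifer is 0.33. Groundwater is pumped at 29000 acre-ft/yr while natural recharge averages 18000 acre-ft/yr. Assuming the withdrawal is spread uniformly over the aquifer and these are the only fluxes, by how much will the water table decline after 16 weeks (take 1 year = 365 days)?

Δh ≈ 6.64 m

A = 190 hectares = 1.9 × 10^6 m²
Net abstraction = 29000 − 18000 = 11000 acre-ft/yr
Q_net = 11000 acre-ft/yr = 37170 m³/d
t = 16 weeks = 112 d
ΔV = Q × t = 37170 m³/d × 112 d = 4.163 × 10^6 m³
Δh = ΔV / (Sy × A) = 4.163 × 10^6 / (0.33 × 1.9 × 10^6) = 6.64 m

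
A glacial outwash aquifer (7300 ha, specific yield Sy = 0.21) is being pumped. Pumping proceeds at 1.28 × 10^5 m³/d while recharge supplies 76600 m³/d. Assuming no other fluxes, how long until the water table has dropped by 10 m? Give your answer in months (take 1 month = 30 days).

t ≈ 99.4 months

A = 7300 ha = 7.3 × 10^7 m²
ΔV = Sy × A × Δh = 0.21 × 7.3 × 10^7 × 10 = 1.533 × 10^8 m³
Net withdrawal = 1.28 × 10^5 − 76600 = 51400 m³/d
t = ΔV / Q = 1.533 × 10^8 m³ / 51400 m³/d = 2982 d
t = 2982 d ≈ 99.42 months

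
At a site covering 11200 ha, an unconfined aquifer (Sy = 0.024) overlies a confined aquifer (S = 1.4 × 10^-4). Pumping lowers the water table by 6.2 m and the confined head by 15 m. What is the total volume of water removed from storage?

A = 11200 ha = 1.12 × 10^8 m²
Unconfined: ΔV_u = Sy × A × Δh_u = 0.024 × 1.12 × 10^8 × 6.2 = 1.667 × 10^7 m³
Confined: ΔV_c = S × A × Δh_c = 1.4 × 10^-4 × 1.12 × 10^8 × 15 = 2.352 × 10^5 m³
Total ΔV = 1.667 × 10^7 + 2.352 × 10^5 = 1.69 × 10^7 m³

ΔV ≈ 1.69 × 10^7 m³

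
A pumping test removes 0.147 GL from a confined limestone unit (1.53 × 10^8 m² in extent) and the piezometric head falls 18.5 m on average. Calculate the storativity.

ΔV = 0.147 GL = 1.47 × 10^5 m³
S = ΔV / (A × Δh) = 1.47 × 10^5 m³ / (1.53 × 10^8 m² × 18.5 m) = 5.193 × 10^-5

S ≈ 5.2 × 10^-5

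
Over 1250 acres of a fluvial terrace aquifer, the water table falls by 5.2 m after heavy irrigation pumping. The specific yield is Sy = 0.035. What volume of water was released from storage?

ΔV ≈ 9.21 × 10^5 m³

A = 1250 acres = 5.059 × 10^6 m²
ΔV = Sy × A × Δh = 0.035 × 5.059 × 10^6 m² × 5.2 m = 9.207 × 10^5 m³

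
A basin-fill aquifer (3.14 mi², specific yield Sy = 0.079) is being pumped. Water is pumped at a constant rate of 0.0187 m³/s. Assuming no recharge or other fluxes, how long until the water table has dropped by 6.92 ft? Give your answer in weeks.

A = 3.14 mi² = 8.133 × 10^6 m²
Δh = 6.92 ft = 2.109 m
ΔV = Sy × A × Δh = 0.079 × 8.133 × 10^6 × 2.109 = 1.355 × 10^6 m³
Q = 0.0187 m³/s = 1616 m³/d
t = ΔV / Q = 1.355 × 10^6 m³ / 1616 m³/d = 838.7 d
t = 838.7 d ≈ 119.8 weeks

t ≈ 120 weeks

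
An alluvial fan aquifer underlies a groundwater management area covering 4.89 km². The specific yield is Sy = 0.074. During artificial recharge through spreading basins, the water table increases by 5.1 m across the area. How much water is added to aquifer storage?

A = 4.89 km² = 4.89 × 10^6 m²
ΔV = Sy × A × Δh = 0.074 × 4.89 × 10^6 m² × 5.1 m = 1.845 × 10^6 m³

ΔV ≈ 1.85 × 10^6 m³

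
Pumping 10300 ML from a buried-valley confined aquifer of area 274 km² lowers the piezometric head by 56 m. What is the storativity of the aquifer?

S ≈ 6.7 × 10^-4

A = 274 km² = 2.74 × 10^8 m²
ΔV = 10300 ML = 1.03 × 10^7 m³
S = ΔV / (A × Δh) = 1.03 × 10^7 m³ / (2.74 × 10^8 m² × 56 m) = 6.713 × 10^-4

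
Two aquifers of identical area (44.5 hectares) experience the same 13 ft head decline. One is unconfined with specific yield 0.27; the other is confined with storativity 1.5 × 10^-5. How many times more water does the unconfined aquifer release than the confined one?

A = 44.5 hectares = 4.45 × 10^5 m²
Δh = 13 ft = 3.962 m
Unconfined: ΔV_u = Sy × A × Δh = 0.27 × 4.45 × 10^5 × 3.962 = 4.761 × 10^5 m³
Confined: ΔV_c = S × A × Δh = 1.5 × 10^-5 × 4.45 × 10^5 × 3.962 = 26.45 m³
Ratio = ΔV_u / ΔV_c = Sy / S = 0.27 / 1.5 × 10^-5 = 18000

ΔV_u / ΔV_c ≈ 18000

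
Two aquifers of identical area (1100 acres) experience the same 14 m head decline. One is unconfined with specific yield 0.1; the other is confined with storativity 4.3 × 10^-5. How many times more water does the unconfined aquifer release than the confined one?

ΔV_u / ΔV_c ≈ 2330

A = 1100 acres = 4.452 × 10^6 m²
Unconfined: ΔV_u = Sy × A × Δh = 0.1 × 4.452 × 10^6 × 14 = 6.232 × 10^6 m³
Confined: ΔV_c = S × A × Δh = 4.3 × 10^-5 × 4.452 × 10^6 × 14 = 2680 m³
Ratio = ΔV_u / ΔV_c = Sy / S = 0.1 / 4.3 × 10^-5 = 2326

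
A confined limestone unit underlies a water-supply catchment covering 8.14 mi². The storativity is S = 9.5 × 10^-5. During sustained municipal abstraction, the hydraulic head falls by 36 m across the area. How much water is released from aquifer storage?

A = 8.14 mi² = 2.108 × 10^7 m²
ΔV = S × A × Δh = 9.5 × 10^-5 × 2.108 × 10^7 m² × 36 m = 72100 m³

ΔV ≈ 72100 m³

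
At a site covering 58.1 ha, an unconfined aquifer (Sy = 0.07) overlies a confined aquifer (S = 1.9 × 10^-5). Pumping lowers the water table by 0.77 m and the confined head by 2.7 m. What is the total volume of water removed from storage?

A = 58.1 ha = 5.81 × 10^5 m²
Unconfined: ΔV_u = Sy × A × Δh_u = 0.07 × 5.81 × 10^5 × 0.77 = 31320 m³
Confined: ΔV_c = S × A × Δh_c = 1.9 × 10^-5 × 5.81 × 10^5 × 2.7 = 29.81 m³
Total ΔV = 31320 + 29.81 = 31350 m³

ΔV ≈ 31300 m³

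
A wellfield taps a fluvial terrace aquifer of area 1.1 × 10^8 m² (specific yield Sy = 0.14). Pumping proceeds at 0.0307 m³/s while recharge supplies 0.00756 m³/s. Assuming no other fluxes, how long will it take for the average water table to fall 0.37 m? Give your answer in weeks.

t ≈ 407 weeks

ΔV = Sy × A × Δh = 0.14 × 1.1 × 10^8 × 0.37 = 5.698 × 10^6 m³
Net withdrawal = 0.0307 − 0.00756 = 0.02314 m³/s = 1999 m³/d
t = ΔV / Q = 5.698 × 10^6 m³ / 1999 m³/d = 2850 d
t = 2850 d ≈ 407.1 weeks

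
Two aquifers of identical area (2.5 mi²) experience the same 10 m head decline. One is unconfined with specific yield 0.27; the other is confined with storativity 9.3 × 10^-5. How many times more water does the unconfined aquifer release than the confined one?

ΔV_u / ΔV_c ≈ 2900

A = 2.5 mi² = 6.475 × 10^6 m²
Unconfined: ΔV_u = Sy × A × Δh = 0.27 × 6.475 × 10^6 × 10 = 1.748 × 10^7 m³
Confined: ΔV_c = S × A × Δh = 9.3 × 10^-5 × 6.475 × 10^6 × 10 = 6022 m³
Ratio = ΔV_u / ΔV_c = Sy / S = 0.27 / 9.3 × 10^-5 = 2903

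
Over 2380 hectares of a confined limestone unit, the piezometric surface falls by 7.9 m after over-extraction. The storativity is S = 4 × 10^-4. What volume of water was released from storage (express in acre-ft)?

A = 2380 hectares = 2.38 × 10^7 m²
ΔV = S × A × Δh = 4 × 10^-4 × 2.38 × 10^7 m² × 7.9 m = 75210 m³
ΔV = 75210 m³ = 60.97 acre-ft

ΔV ≈ 61 acre-ft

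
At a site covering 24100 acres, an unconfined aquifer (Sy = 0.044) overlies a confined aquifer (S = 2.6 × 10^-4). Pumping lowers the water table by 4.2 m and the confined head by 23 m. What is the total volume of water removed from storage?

ΔV ≈ 1.86 × 10^7 m³

A = 24100 acres = 9.753 × 10^7 m²
Unconfined: ΔV_u = Sy × A × Δh_u = 0.044 × 9.753 × 10^7 × 4.2 = 1.802 × 10^7 m³
Confined: ΔV_c = S × A × Δh_c = 2.6 × 10^-4 × 9.753 × 10^7 × 23 = 5.832 × 10^5 m³
Total ΔV = 1.802 × 10^7 + 5.832 × 10^5 = 1.861 × 10^7 m³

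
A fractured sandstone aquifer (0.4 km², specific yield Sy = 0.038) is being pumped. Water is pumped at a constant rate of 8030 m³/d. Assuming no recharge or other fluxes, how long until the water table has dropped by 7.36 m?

t ≈ 13.9 days

A = 0.4 km² = 4 × 10^5 m²
ΔV = Sy × A × Δh = 0.038 × 4 × 10^5 × 7.36 = 1.119 × 10^5 m³
t = ΔV / Q = 1.119 × 10^5 m³ / 8030 m³/d = 13.93 d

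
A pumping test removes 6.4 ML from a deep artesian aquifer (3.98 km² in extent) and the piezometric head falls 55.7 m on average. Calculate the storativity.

S ≈ 2.9 × 10^-5

A = 3.98 km² = 3.98 × 10^6 m²
ΔV = 6.4 ML = 6400 m³
S = ΔV / (A × Δh) = 6400 m³ / (3.98 × 10^6 m² × 55.7 m) = 2.887 × 10^-5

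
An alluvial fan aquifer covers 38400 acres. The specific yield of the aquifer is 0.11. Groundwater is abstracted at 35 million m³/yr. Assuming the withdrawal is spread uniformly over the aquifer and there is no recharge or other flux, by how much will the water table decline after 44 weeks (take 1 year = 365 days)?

Δh ≈ 1.73 m

A = 38400 acres = 1.554 × 10^8 m²
Q = 35 million m³/yr = 95890 m³/d
t = 44 weeks = 308 d
ΔV = Q × t = 95890 m³/d × 308 d = 2.953 × 10^7 m³
Δh = ΔV / (Sy × A) = 2.953 × 10^7 / (0.11 × 1.554 × 10^8) = 1.728 m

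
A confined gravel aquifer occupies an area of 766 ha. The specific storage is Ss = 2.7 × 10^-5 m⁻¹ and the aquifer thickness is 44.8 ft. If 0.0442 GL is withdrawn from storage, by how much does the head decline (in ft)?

Δh ≈ 51.3 ft

b = 44.8 ft = 13.66 m
S = Ss × b = 2.7 × 10^-5 m⁻¹ × 13.66 m = 3.687 × 10^-4
A = 766 ha = 7.66 × 10^6 m²
ΔV = 0.0442 GL = 44200 m³
Δh = ΔV / (S × A) = 44200 m³ / (3.687 × 10^-4 × 7.66 × 10^6 m²) = 15.65 m
Δh = 15.65 m = 51.35 ft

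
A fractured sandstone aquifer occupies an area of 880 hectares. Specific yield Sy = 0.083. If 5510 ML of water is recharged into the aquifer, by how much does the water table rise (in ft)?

Δh ≈ 24.8 ft

A = 880 hectares = 8.8 × 10^6 m²
ΔV = 5510 ML = 5.51 × 10^6 m³
Δh = ΔV / (Sy × A) = 5.51 × 10^6 m³ / (0.083 × 8.8 × 10^6 m²) = 7.544 m
Δh = 7.544 m = 24.75 ft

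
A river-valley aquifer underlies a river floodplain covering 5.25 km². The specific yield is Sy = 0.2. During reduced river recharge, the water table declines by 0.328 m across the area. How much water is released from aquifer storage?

ΔV ≈ 3.44 × 10^5 m³

A = 5.25 km² = 5.25 × 10^6 m²
ΔV = Sy × A × Δh = 0.2 × 5.25 × 10^6 m² × 0.328 m = 3.444 × 10^5 m³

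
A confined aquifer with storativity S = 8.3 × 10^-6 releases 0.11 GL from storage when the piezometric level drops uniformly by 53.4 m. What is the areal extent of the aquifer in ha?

A ≈ 24800 ha

ΔV = 0.11 GL = 1.1 × 10^5 m³
A = ΔV / (S × Δh) = 1.1 × 10^5 / (8.3 × 10^-6 × 53.4) = 2.482 × 10^8 m²
A = 2.482 × 10^8 m² = 24820 ha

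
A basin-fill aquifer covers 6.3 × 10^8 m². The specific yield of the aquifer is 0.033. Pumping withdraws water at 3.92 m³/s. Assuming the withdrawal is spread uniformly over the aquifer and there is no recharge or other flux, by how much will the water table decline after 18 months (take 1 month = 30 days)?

Q = 3.92 m³/s = 3.387 × 10^5 m³/d
t = 18 months = 540 d
ΔV = Q × t = 3.387 × 10^5 m³/d × 540 d = 1.829 × 10^8 m³
Δh = ΔV / (Sy × A) = 1.829 × 10^8 / (0.033 × 6.3 × 10^8) = 8.797 m

Δh ≈ 8.8 m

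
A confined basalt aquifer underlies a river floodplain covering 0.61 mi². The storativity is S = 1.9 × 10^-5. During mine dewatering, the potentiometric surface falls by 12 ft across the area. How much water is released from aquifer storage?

ΔV ≈ 110 m³

A = 0.61 mi² = 1.58 × 10^6 m²
Δh = 12 ft = 3.658 m
ΔV = S × A × Δh = 1.9 × 10^-5 × 1.58 × 10^6 m² × 3.658 m = 109.8 m³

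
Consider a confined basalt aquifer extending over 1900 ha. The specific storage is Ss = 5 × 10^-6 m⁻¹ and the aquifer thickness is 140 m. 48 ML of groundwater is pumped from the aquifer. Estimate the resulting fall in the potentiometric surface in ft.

Δh ≈ 11.8 ft

S = Ss × b = 5 × 10^-6 m⁻¹ × 140 m = 7 × 10^-4
A = 1900 ha = 1.9 × 10^7 m²
ΔV = 48 ML = 48000 m³
Δh = ΔV / (S × A) = 48000 m³ / (7 × 10^-4 × 1.9 × 10^7 m²) = 3.609 m
Δh = 3.609 m = 11.84 ft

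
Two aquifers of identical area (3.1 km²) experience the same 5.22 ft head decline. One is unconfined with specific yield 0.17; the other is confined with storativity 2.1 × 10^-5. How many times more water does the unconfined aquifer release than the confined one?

ΔV_u / ΔV_c ≈ 8100

A = 3.1 km² = 3.1 × 10^6 m²
Δh = 5.22 ft = 1.591 m
Unconfined: ΔV_u = Sy × A × Δh = 0.17 × 3.1 × 10^6 × 1.591 = 8.385 × 10^5 m³
Confined: ΔV_c = S × A × Δh = 2.1 × 10^-5 × 3.1 × 10^6 × 1.591 = 103.6 m³
Ratio = ΔV_u / ΔV_c = Sy / S = 0.17 / 2.1 × 10^-5 = 8095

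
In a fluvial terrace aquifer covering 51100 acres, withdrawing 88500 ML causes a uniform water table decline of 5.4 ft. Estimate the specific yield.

A = 51100 acres = 2.068 × 10^8 m²
Δh = 5.4 ft = 1.646 m
ΔV = 88500 ML = 8.85 × 10^7 m³
Sy = ΔV / (A × Δh) = 8.85 × 10^7 m³ / (2.068 × 10^8 m² × 1.646 m) = 0.26

Sy ≈ 0.26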